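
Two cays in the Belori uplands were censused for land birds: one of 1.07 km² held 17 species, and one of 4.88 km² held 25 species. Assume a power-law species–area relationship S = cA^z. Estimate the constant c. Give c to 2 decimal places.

z = ln(S₂/S₁) / ln(A₂/A₁) = ln(25/17) / ln(4.88/1.07) = 0.3857 / 1.5175 = 0.2541
c = S₁ / A₁^z = 17 / 1.07^0.2541 = 17 / 1.017 = 16.71

16.71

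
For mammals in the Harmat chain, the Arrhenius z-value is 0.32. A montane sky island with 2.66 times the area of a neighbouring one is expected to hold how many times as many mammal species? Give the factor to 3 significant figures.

S₂/S₁ = (A₂/A₁)^z = 2.66^0.32
ln(S₂/S₁) = 0.32 × ln 2.66 = 0.32 × 0.9783 = 0.3131
S₂/S₁ = e^0.3131 ≈ 1.368

1.37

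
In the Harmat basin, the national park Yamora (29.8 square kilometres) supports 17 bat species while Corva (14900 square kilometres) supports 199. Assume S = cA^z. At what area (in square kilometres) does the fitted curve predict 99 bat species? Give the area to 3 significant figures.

2550 square kilometres

z = ln(199/17) / ln(14900/29.8) = 2.4601 / 6.2146 = 0.3959
c = 17 / 29.8^0.3959 = 17 / 3.833 = 4.435
A = (99/4.435)^(1/0.3959) ⇒ ln A = ln(22.32)/0.3959 = 7.8454
A = e^7.8454 ≈ 2554 square kilometres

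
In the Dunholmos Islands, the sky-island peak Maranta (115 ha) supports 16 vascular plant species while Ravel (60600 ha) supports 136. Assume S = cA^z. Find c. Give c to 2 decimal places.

z = ln(S₂/S₁) / ln(A₂/A₁) = ln(136/16) / ln(60600/115) = 2.1401 / 6.2671 = 0.3415
c = S₁ / A₁^z = 16 / 115^0.3415 = 16 / 5.054 = 3.166

3.17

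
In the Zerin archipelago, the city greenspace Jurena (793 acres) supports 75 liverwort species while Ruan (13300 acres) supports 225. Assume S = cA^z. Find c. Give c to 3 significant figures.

z = ln(S₂/S₁) / ln(A₂/A₁) = ln(225/75) / ln(13300/793) = 1.0986 / 2.8197 = 0.3896
c = S₁ / A₁^z = 75 / 793^0.3896 = 75 / 13.48 = 5.565

5.56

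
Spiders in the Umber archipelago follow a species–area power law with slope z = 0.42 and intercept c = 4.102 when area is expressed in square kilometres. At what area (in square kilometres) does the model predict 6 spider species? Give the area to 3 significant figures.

6 = 4.102 × A^0.42  ⇒  A^0.42 = 6/4.102 = 1.463
ln A = ln(1.463) / 0.42 = 0.3803 / 0.42 = 0.9054
A = e^0.9054 ≈ 2.473 square kilometres

2.47 square kilometres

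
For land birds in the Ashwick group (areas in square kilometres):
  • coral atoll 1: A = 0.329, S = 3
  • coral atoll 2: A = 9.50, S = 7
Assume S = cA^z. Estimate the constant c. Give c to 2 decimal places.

z = ln(S₂/S₁) / ln(A₂/A₁) = ln(7/3) / ln(9.5/0.329) = 0.8473 / 3.3630 = 0.2519
c = S₁ / A₁^z = 3 / 0.329^0.2519 = 3 / 0.7557 = 3.97

3.97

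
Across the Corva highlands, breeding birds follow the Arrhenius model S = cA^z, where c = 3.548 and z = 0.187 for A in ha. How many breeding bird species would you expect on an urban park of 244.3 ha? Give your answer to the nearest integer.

10 species

S = 3.548 × 244.3^0.187
ln S = ln 3.548 + 0.187 × ln 244.3 = 1.2664 + 0.187 × 5.4984 = 2.2946
S = e^2.2946 ≈ 9.92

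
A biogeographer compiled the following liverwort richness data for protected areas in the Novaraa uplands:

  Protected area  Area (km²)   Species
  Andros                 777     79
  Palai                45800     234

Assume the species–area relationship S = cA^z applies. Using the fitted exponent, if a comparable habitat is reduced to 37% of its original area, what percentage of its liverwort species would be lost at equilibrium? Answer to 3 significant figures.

z = ln(234/79) / ln(45800/777) = 1.0859 / 4.0766 = 0.2664
S_new/S_old = (A_new/A_old)^z = 0.37^0.2664 = exp(0.2664 × -0.9943) = 0.7673
Fraction lost = 1 − 0.7673 = 0.2327

23.3%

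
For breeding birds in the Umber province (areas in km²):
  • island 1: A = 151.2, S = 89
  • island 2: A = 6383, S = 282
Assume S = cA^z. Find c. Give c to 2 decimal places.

18.96

z = ln(S₂/S₁) / ln(A₂/A₁) = ln(282/89) / ln(6383/151.2) = 1.1533 / 3.7428 = 0.3081
c = S₁ / A₁^z = 89 / 151.2^0.3081 = 89 / 4.694 = 18.96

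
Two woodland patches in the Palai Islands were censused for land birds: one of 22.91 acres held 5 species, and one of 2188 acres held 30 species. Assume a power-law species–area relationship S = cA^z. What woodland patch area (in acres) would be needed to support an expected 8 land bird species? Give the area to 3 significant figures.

75.8 acres

z = ln(30/5) / ln(2188/22.91) = 1.7918 / 4.5592 = 0.3930
c = 5 / 22.91^0.3930 = 5 / 3.424 = 1.46
A = (8/1.46)^(1/0.3930) ⇒ ln A = ln(5.478)/0.3930 = 4.3275
A = e^4.3275 ≈ 75.76 acres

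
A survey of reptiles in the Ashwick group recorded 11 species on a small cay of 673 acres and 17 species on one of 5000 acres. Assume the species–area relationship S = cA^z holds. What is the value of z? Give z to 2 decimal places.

Taking logs: ln S = ln c + z ln A, so z = (ln S₂ − ln S₁)/(ln A₂ − ln A₁).
z = ln(17/11) / ln(5000/673) = ln(1.545) / ln(7.429) = 0.4353 / 2.0054 = 0.2171

0.22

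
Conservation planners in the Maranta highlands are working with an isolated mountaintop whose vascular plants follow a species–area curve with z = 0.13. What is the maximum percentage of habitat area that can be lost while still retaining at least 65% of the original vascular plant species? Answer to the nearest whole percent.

Need (A_new/A_old)^0.13 = 0.65, so A_new/A_old = 0.65^(1/0.13) = 0.65^7.692
ln(A_new/A_old) = ln 0.65 / 0.13 = -0.4308 / 0.13 = -3.3137
A_new/A_old = e^-3.3137 ≈ 0.03638
Fraction that can be lost = 1 − 0.03638 = 0.9636

96%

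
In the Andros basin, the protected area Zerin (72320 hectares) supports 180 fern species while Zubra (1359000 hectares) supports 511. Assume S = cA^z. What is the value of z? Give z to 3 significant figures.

0.356

Taking logs: ln S = ln c + z ln A, so z = (ln S₂ − ln S₁)/(ln A₂ − ln A₁).
z = ln(511/180) / ln(1359000/72320) = ln(2.839) / ln(18.79) = 1.0434 / 2.9334 = 0.3557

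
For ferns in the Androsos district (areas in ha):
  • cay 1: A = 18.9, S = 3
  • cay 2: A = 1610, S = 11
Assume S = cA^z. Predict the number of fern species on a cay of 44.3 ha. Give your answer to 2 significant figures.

z = ln(11/3) / ln(1610/18.9) = 1.2993 / 4.4448 = 0.2923
c = 3 / 18.9^0.2923 = 3 / 2.361 = 1.271
S₃ = 1.271 × 44.3^0.2923 = 1.271 × 3.029 ≈ 3.848

3.8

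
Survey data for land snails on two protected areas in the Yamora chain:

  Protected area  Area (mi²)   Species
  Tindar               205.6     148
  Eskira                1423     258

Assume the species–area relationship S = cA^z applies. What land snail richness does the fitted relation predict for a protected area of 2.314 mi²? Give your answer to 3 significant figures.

z = ln(258/148) / ln(1423/205.6) = 0.5557 / 1.9346 = 0.2873
c = 148 / 205.6^0.2873 = 148 / 4.618 = 32.05
S₃ = 32.05 × 2.314^0.2873 = 32.05 × 1.273 ≈ 40.78

40.8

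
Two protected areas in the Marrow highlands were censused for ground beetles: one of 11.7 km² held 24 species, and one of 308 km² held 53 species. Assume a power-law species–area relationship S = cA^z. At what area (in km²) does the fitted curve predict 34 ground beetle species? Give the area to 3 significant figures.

z = ln(53/24) / ln(308/11.7) = 0.7922 / 3.2705 = 0.2422
c = 24 / 11.7^0.2422 = 24 / 1.814 = 13.23
A = (34/13.23)^(1/0.2422) ⇒ ln A = ln(2.571)/0.2422 = 3.8975
A = e^3.8975 ≈ 49.28 km²

49.3 km²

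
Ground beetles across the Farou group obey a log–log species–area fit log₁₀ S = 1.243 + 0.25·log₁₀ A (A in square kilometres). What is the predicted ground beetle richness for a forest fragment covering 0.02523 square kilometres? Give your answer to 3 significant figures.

6.97

S = 17.5 × 0.02523^0.25
ln S = ln 17.5 + 0.25 × ln 0.02523 = 2.8621 + 0.25 × -3.6797 = 1.9422
S = e^1.9422 ≈ 6.974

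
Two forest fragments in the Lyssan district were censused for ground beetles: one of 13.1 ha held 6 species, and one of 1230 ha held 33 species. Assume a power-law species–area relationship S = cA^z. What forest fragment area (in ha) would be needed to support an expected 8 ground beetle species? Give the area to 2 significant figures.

z = ln(33/6) / ln(1230/13.1) = 1.7047 / 4.5422 = 0.3753
c = 6 / 13.1^0.3753 = 6 / 2.626 = 2.285
A = (8/2.285)^(1/0.3753) ⇒ ln A = ln(3.502)/0.3753 = 3.3391
A = e^3.3391 ≈ 28.19 ha

28 ha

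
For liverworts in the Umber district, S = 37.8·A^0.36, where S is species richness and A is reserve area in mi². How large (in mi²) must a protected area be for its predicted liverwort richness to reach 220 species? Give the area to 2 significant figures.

130 mi²

220 = 37.8 × A^0.36  ⇒  A^0.36 = 220/37.8 = 5.82
ln A = ln(5.82) / 0.36 = 1.7613 / 0.36 = 4.8926
A = e^4.8926 ≈ 133.3 mi²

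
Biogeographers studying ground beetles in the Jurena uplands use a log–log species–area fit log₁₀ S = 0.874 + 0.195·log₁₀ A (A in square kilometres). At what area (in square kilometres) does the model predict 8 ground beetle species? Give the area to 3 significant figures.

8 = 7.482 × A^0.195  ⇒  A^0.195 = 8/7.482 = 1.069
ln A = ln(1.069) / 0.195 = 0.0670 / 0.195 = 0.3435
A = e^0.3435 ≈ 1.41 square kilometres

1.41 square kilometres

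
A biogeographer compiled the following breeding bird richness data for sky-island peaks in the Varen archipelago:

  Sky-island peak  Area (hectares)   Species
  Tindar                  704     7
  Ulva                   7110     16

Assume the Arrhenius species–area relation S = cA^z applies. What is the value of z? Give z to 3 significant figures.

Taking logs: ln S = ln c + z ln A, so z = (ln S₂ − ln S₁)/(ln A₂ − ln A₁).
z = ln(16/7) / ln(7110/704) = ln(2.286) / ln(10.1) = 0.8267 / 2.3125 = 0.3575

0.357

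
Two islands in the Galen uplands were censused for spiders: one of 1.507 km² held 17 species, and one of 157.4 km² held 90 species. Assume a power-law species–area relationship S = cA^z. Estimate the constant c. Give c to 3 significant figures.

14.7

z = ln(S₂/S₁) / ln(A₂/A₁) = ln(90/17) / ln(157.4/1.507) = 1.6666 / 4.6487 = 0.3585
c = S₁ / A₁^z = 17 / 1.507^0.3585 = 17 / 1.158 = 14.68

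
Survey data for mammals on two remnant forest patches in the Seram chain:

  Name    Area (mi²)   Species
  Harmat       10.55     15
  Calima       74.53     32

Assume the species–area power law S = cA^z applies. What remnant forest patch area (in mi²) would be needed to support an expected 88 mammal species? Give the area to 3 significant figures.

1010 mi²

z = ln(32/15) / ln(74.53/10.55) = 0.7577 / 1.9551 = 0.3875
c = 15 / 10.55^0.3875 = 15 / 2.492 = 6.019
A = (88/6.019)^(1/0.3875) ⇒ ln A = ln(14.62)/0.3875 = 6.9215
A = e^6.9215 ≈ 1014 mi²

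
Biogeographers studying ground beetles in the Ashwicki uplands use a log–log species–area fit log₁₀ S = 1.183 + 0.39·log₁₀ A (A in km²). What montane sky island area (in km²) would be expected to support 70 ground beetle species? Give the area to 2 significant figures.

70 = 15.24 × A^0.39  ⇒  A^0.39 = 70/15.24 = 4.593
ln A = ln(4.593) / 0.39 = 1.5245 / 0.39 = 3.9091
A = e^3.9091 ≈ 49.85 km²

50 km²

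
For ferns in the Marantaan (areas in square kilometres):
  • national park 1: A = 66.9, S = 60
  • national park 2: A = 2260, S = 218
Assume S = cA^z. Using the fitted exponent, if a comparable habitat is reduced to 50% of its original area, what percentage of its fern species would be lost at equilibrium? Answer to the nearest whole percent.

z = ln(218/60) / ln(2260/66.9) = 1.2902 / 3.5199 = 0.3665
S_new/S_old = (A_new/A_old)^z = 0.5^0.3665 = exp(0.3665 × -0.6931) = 0.7756
Fraction lost = 1 − 0.7756 = 0.2244

22%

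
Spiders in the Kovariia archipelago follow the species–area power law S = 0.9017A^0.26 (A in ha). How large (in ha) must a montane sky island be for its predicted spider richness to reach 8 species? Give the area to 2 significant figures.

8 = 0.9017 × A^0.26  ⇒  A^0.26 = 8/0.9017 = 8.872
ln A = ln(8.872) / 0.26 = 2.1829 / 0.26 = 8.3958
A = e^8.3958 ≈ 4429 ha

4400 ha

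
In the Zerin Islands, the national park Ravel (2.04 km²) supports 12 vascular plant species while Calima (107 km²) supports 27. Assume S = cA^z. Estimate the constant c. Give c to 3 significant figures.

z = ln(S₂/S₁) / ln(A₂/A₁) = ln(27/12) / ln(107/2.04) = 0.8109 / 3.9599 = 0.2048
c = S₁ / A₁^z = 12 / 2.04^0.2048 = 12 / 1.157 = 10.37

10.4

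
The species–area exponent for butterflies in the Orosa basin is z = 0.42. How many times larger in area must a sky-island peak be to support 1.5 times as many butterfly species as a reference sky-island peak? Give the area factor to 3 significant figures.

2.63

(A₂/A₁)^0.42 = 1.5, so A₂/A₁ = 1.5^(1/0.42) = 1.5^2.381
ln(A₂/A₁) = ln 1.5 / 0.42 = 0.4055 / 0.42 = 0.9654
A₂/A₁ = e^0.9654 ≈ 2.626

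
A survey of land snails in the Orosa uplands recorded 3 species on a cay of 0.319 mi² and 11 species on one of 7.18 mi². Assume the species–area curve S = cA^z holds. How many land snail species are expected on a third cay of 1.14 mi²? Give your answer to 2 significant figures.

5.1

z = ln(11/3) / ln(7.18/0.319) = 1.2993 / 3.1139 = 0.4173
c = 3 / 0.319^0.4173 = 3 / 0.6208 = 4.832
S₃ = 4.832 × 1.14^0.4173 = 4.832 × 1.056 ≈ 5.104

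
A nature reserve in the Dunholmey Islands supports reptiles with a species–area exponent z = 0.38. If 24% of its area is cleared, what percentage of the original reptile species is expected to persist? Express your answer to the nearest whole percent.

90%

S_new/S_old = (A_new/A_old)^z = 0.76^0.38
= exp(0.38 × ln 0.76) = exp(0.38 × -0.2744) = exp(-0.1043) ≈ 0.901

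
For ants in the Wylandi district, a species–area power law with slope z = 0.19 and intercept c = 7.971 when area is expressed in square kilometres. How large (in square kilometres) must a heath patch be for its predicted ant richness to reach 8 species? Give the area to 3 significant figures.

8 = 7.971 × A^0.19  ⇒  A^0.19 = 8/7.971 = 1.004
ln A = ln(1.004) / 0.19 = 0.0036 / 0.19 = 0.0191
A = e^0.0191 ≈ 1.019 square kilometres

1.02 square kilometres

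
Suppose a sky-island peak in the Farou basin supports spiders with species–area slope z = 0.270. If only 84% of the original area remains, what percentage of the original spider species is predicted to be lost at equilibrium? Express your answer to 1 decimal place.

S_new/S_old = (A_new/A_old)^z = 0.84^0.27
= exp(0.27 × ln 0.84) = exp(0.27 × -0.1744) = exp(-0.0471) ≈ 0.954
Fraction lost = 1 − 0.954 = 0.04598

4.6%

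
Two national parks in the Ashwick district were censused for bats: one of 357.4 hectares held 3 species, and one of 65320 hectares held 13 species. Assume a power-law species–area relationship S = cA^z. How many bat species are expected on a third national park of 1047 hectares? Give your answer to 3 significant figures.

z = ln(13/3) / ln(65320/357.4) = 1.4663 / 5.2082 = 0.2815
c = 3 / 357.4^0.2815 = 3 / 5.234 = 0.5732
S₃ = 0.5732 × 1047^0.2815 = 0.5732 × 7.084 ≈ 4.06

4.06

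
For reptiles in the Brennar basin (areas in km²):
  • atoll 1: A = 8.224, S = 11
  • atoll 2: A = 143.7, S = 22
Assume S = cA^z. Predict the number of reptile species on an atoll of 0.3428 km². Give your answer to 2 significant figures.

z = ln(22/11) / ln(143.7/8.224) = 0.6931 / 2.8607 = 0.2423
c = 11 / 8.224^0.2423 = 11 / 1.666 = 6.602
S₃ = 6.602 × 0.3428^0.2423 = 6.602 × 0.7715 ≈ 5.093

5.1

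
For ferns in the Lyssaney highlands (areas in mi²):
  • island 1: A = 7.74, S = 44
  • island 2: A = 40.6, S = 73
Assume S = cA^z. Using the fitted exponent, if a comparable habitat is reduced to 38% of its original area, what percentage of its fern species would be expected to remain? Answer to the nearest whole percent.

z = ln(73/44) / ln(40.6/7.74) = 0.5063 / 1.6574 = 0.3055
S_new/S_old = (A_new/A_old)^z = 0.38^0.3055 = exp(0.3055 × -0.9676) = 0.7441

74%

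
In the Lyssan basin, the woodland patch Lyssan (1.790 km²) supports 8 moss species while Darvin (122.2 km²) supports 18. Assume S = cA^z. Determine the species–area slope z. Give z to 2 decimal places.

0.19

Taking logs: ln S = ln c + z ln A, so z = (ln S₂ − ln S₁)/(ln A₂ − ln A₁).
z = ln(18/8) / ln(122.2/1.79) = ln(2.25) / ln(68.27) = 0.8109 / 4.2234 = 0.1920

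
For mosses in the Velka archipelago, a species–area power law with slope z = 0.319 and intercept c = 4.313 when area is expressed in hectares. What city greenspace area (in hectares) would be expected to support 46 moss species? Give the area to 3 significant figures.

1670 hectares

46 = 4.313 × A^0.319  ⇒  A^0.319 = 46/4.313 = 10.67
ln A = ln(10.67) / 0.319 = 2.3670 / 0.319 = 7.4201
A = e^7.4201 ≈ 1669 hectares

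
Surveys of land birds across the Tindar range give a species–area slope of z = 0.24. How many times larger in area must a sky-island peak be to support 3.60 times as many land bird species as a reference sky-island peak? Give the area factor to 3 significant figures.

208

(A₂/A₁)^0.24 = 3.6, so A₂/A₁ = 3.6^(1/0.24) = 3.6^4.167
ln(A₂/A₁) = ln 3.6 / 0.24 = 1.2809 / 0.24 = 5.3372
A₂/A₁ = e^5.3372 ≈ 207.9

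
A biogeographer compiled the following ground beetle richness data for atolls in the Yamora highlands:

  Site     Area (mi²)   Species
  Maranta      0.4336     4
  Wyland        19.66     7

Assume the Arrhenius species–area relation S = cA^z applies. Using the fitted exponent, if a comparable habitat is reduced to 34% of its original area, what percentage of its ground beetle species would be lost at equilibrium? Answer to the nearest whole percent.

z = ln(7/4) / ln(19.66/0.4336) = 0.5596 / 3.8142 = 0.1467
S_new/S_old = (A_new/A_old)^z = 0.34^0.1467 = exp(0.1467 × -1.0788) = 0.8536
Fraction lost = 1 − 0.8536 = 0.1464

15%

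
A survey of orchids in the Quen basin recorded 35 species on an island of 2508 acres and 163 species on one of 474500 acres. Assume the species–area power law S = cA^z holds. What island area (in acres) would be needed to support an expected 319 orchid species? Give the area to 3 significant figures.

4680000 acres

z = ln(163/35) / ln(474500/2508) = 1.5384 / 5.2428 = 0.2934
c = 35 / 2508^0.2934 = 35 / 9.942 = 3.52
A = (319/3.52)^(1/0.2934) ⇒ ln A = ln(90.61)/0.2934 = 15.3582
A = e^15.3582 ≈ 4677360 acres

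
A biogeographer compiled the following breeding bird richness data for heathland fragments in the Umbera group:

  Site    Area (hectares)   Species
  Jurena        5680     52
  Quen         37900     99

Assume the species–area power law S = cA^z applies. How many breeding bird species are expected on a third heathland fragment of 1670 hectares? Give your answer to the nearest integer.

z = ln(99/52) / ln(37900/5680) = 0.6439 / 1.8980 = 0.3392
c = 52 / 5680^0.3392 = 52 / 18.78 = 2.769
S₃ = 2.769 × 1670^0.3392 = 2.769 × 12.4 ≈ 34.33

34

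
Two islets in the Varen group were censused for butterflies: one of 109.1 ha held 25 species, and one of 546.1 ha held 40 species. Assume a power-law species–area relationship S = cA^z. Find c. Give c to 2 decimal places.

6.36

z = ln(S₂/S₁) / ln(A₂/A₁) = ln(40/25) / ln(546.1/109.1) = 0.4700 / 1.6105 = 0.2918
c = S₁ / A₁^z = 25 / 109.1^0.2918 = 25 / 3.933 = 6.357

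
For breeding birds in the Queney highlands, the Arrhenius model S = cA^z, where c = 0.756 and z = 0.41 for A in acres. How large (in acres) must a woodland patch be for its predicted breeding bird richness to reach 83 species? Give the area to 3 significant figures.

94800 acres

83 = 0.756 × A^0.41  ⇒  A^0.41 = 83/0.756 = 109.8
ln A = ln(109.8) / 0.41 = 4.6986 / 0.41 = 11.4599
A = e^11.4599 ≈ 94835 acres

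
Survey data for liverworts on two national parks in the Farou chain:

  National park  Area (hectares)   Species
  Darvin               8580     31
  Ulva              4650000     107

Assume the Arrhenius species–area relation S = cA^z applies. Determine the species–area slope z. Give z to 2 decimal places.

0.20

Taking logs: ln S = ln c + z ln A, so z = (ln S₂ − ln S₁)/(ln A₂ − ln A₁).
z = ln(107/31) / ln(4650000/8580) = ln(3.452) / ln(542) = 1.2388 / 6.2952 = 0.1968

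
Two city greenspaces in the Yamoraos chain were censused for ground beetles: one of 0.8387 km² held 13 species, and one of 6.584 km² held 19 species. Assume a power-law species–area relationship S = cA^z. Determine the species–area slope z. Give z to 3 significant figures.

Taking logs: ln S = ln c + z ln A, so z = (ln S₂ − ln S₁)/(ln A₂ − ln A₁).
z = ln(19/13) / ln(6.584/0.8387) = ln(1.462) / ln(7.85) = 0.3795 / 2.0605 = 0.1842

0.184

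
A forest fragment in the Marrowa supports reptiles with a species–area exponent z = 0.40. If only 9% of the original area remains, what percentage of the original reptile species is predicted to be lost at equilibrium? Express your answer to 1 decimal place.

61.8%

S_new/S_old = (A_new/A_old)^z = 0.09^0.4
= exp(0.4 × ln 0.09) = exp(0.4 × -2.4079) = exp(-0.9632) ≈ 0.3817
Fraction lost = 1 − 0.3817 = 0.6183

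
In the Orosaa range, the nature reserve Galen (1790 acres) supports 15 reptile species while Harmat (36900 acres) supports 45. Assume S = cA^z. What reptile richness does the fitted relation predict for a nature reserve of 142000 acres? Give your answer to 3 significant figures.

73.4

z = ln(45/15) / ln(36900/1790) = 1.0986 / 3.0260 = 0.3631
c = 15 / 1790^0.3631 = 15 / 15.17 = 0.9888
S₃ = 0.9888 × 142000^0.3631 = 0.9888 × 74.23 ≈ 73.4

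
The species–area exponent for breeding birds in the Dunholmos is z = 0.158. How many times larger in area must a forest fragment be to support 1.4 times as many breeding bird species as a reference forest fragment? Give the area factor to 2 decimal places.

(A₂/A₁)^0.158 = 1.4, so A₂/A₁ = 1.4^(1/0.158) = 1.4^6.329
ln(A₂/A₁) = ln 1.4 / 0.158 = 0.3365 / 0.158 = 2.1296
A₂/A₁ = e^2.1296 ≈ 8.411

8.41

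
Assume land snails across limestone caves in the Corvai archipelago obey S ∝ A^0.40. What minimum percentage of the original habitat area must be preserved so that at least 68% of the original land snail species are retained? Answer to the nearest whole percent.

Need (A_new/A_old)^0.4 = 0.68, so A_new/A_old = 0.68^(1/0.4) = 0.68^2.5
ln(A_new/A_old) = ln 0.68 / 0.4 = -0.3857 / 0.4 = -0.9642
A_new/A_old = e^-0.9642 ≈ 0.3813

38%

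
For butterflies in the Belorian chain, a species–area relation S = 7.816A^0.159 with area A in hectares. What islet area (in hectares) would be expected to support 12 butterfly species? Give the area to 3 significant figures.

12 = 7.816 × A^0.159  ⇒  A^0.159 = 12/7.816 = 1.535
ln A = ln(1.535) / 0.159 = 0.4287 / 0.159 = 2.6964
A = e^2.6964 ≈ 14.83 hectares

14.8 hectares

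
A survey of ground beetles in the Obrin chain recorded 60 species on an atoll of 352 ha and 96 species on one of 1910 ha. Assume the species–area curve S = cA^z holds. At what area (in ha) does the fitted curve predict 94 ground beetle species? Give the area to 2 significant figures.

z = ln(96/60) / ln(1910/352) = 0.4700 / 1.6912 = 0.2779
c = 60 / 352^0.2779 = 60 / 5.102 = 11.76
A = (94/11.76)^(1/0.2779) ⇒ ln A = ln(7.992)/0.2779 = 7.4791
A = e^7.4791 ≈ 1771 ha

1800 ha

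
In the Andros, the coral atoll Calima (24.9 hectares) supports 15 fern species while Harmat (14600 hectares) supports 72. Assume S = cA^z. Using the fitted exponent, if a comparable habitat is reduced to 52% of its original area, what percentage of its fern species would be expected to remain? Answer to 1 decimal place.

85.1%

z = ln(72/15) / ln(14600/24.9) = 1.5686 / 6.3739 = 0.2461
S_new/S_old = (A_new/A_old)^z = 0.52^0.2461 = exp(0.2461 × -0.6539) = 0.8514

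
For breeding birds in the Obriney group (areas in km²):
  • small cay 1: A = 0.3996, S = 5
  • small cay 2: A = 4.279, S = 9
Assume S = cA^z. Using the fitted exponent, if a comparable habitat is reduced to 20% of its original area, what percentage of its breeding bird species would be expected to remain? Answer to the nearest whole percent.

z = ln(9/5) / ln(4.279/0.3996) = 0.5878 / 2.3710 = 0.2479
S_new/S_old = (A_new/A_old)^z = 0.2^0.2479 = exp(0.2479 × -1.6094) = 0.671

67%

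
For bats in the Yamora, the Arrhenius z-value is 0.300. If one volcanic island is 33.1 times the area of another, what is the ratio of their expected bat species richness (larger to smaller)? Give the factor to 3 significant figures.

2.86

S₂/S₁ = (A₂/A₁)^z = 33.1^0.3
ln(S₂/S₁) = 0.3 × ln 33.1 = 0.3 × 3.4995 = 1.0499
S₂/S₁ = e^1.0499 ≈ 2.857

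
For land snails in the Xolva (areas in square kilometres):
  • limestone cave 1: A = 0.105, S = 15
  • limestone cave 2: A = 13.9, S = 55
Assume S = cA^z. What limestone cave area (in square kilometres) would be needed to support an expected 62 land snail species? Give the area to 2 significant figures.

22 square kilometres

z = ln(55/15) / ln(13.9/0.105) = 1.2993 / 4.8857 = 0.2659
c = 15 / 0.105^0.2659 = 15 / 0.5492 = 27.31
A = (62/27.31)^(1/0.2659) ⇒ ln A = ln(2.27)/0.2659 = 3.0824
A = e^3.0824 ≈ 21.81 square kilometres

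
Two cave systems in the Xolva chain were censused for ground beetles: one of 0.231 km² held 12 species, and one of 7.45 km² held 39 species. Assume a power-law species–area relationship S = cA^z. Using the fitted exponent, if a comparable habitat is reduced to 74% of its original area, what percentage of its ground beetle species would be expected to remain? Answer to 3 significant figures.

z = ln(39/12) / ln(7.45/0.231) = 1.1787 / 3.4736 = 0.3393
S_new/S_old = (A_new/A_old)^z = 0.74^0.3393 = exp(0.3393 × -0.3011) = 0.9029

90.3%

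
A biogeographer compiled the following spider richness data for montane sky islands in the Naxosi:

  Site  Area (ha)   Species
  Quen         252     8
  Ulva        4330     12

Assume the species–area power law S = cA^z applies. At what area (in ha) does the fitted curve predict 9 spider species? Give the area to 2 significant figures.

z = ln(12/8) / ln(4330/252) = 0.4055 / 2.8439 = 0.1426
c = 8 / 252^0.1426 = 8 / 2.2 = 3.637
A = (9/3.637)^(1/0.1426) ⇒ ln A = ln(2.475)/0.1426 = 6.3555
A = e^6.3555 ≈ 575.7 ha

580 ha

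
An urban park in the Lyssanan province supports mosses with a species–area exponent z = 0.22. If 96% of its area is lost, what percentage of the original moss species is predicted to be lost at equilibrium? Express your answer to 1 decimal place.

50.7%

S_new/S_old = (A_new/A_old)^z = 0.04^0.22
= exp(0.22 × ln 0.04) = exp(0.22 × -3.2189) = exp(-0.7082) ≈ 0.4926
Fraction lost = 1 − 0.4926 = 0.5074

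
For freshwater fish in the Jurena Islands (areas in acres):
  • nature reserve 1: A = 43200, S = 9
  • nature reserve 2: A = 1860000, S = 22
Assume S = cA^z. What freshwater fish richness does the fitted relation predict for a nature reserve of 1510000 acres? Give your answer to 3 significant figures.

20.9

z = ln(22/9) / ln(1860000/43200) = 0.8938 / 3.7625 = 0.2376
c = 9 / 43200^0.2376 = 9 / 12.62 = 0.7129
S₃ = 0.7129 × 1510000^0.2376 = 0.7129 × 29.37 ≈ 20.94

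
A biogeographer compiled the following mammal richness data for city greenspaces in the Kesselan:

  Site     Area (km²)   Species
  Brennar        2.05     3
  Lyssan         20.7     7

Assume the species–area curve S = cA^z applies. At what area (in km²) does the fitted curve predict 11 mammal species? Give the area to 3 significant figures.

z = ln(7/3) / ln(20.7/2.05) = 0.8473 / 2.3123 = 0.3664
c = 3 / 2.05^0.3664 = 3 / 1.301 = 2.306
A = (11/2.306)^(1/0.3664) ⇒ ln A = ln(4.77)/0.3664 = 4.2636
A = e^4.2636 ≈ 71.07 km²

71.1 km²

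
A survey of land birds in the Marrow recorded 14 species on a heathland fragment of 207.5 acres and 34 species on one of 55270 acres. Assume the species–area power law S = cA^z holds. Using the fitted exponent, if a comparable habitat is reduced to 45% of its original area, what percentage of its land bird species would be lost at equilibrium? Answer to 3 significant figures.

z = ln(34/14) / ln(55270/207.5) = 0.8873 / 5.5849 = 0.1589
S_new/S_old = (A_new/A_old)^z = 0.45^0.1589 = exp(0.1589 × -0.7985) = 0.8809
Fraction lost = 1 − 0.8809 = 0.1191

11.9%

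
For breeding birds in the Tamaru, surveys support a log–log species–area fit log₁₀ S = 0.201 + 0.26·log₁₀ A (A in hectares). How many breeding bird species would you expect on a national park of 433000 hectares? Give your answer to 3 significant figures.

S = 1.589 × 433000^0.26 = 1.589 × 29.21 ≈ 46.4

46.4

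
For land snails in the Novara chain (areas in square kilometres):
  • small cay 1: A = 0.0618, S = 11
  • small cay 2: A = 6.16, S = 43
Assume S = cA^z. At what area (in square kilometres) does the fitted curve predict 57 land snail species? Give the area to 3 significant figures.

16.0 square kilometres

z = ln(43/11) / ln(6.16/0.0618) = 1.3633 / 4.6019 = 0.2962
c = 11 / 0.0618^0.2962 = 11 / 0.4384 = 25.09
A = (57/25.09)^(1/0.2962) ⇒ ln A = ln(2.272)/0.2962 = 2.7695
A = e^2.7695 ≈ 15.95 square kilometres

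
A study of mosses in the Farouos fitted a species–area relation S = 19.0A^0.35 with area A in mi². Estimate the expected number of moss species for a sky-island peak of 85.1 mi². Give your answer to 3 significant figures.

90.0

S = 19 × 85.1^0.35 = 19 × 4.737 ≈ 90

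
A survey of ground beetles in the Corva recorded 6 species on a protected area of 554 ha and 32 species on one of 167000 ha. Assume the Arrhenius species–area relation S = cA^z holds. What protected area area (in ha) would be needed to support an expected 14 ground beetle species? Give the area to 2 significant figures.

10000 ha

z = ln(32/6) / ln(167000/554) = 1.6740 / 5.7086 = 0.2932
c = 6 / 554^0.2932 = 6 / 6.375 = 0.9411
A = (14/0.9411)^(1/0.2932) ⇒ ln A = ln(14.88)/0.2932 = 9.2066
A = e^9.2066 ≈ 9963 ha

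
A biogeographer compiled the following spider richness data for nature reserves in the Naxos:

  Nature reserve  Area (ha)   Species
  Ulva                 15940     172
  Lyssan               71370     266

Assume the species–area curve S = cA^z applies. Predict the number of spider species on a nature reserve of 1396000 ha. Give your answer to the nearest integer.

632

z = ln(266/172) / ln(71370/15940) = 0.4360 / 1.4990 = 0.2909
c = 172 / 15940^0.2909 = 172 / 16.68 = 10.31
S₃ = 10.31 × 1396000^0.2909 = 10.31 × 61.27 ≈ 631.7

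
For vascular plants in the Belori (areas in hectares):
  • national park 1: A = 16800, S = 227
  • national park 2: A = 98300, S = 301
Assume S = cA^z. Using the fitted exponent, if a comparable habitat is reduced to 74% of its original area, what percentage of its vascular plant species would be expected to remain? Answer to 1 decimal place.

z = ln(301/227) / ln(98300/16800) = 0.2822 / 1.7666 = 0.1597
S_new/S_old = (A_new/A_old)^z = 0.74^0.1597 = exp(0.1597 × -0.3011) = 0.953

95.3%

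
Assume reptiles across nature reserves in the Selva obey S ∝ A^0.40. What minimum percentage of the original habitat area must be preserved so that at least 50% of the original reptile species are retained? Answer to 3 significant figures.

Need (A_new/A_old)^0.4 = 0.5, so A_new/A_old = 0.5^(1/0.4) = 0.5^2.5
ln(A_new/A_old) = ln 0.5 / 0.4 = -0.6931 / 0.4 = -1.7329
A_new/A_old = e^-1.7329 ≈ 0.1768

17.7%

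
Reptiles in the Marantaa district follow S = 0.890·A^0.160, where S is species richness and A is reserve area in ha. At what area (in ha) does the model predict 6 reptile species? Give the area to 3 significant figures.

151000 ha

6 = 0.89 × A^0.16  ⇒  A^0.16 = 6/0.89 = 6.742
ln A = ln(6.742) / 0.16 = 1.9083 / 0.16 = 11.9268
A = e^11.9268 ≈ 151272 ha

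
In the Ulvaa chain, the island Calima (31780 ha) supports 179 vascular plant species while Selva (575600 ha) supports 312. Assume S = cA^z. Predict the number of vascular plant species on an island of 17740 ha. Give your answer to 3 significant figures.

160

z = ln(312/179) / ln(575600/31780) = 0.5556 / 2.8966 = 0.1918
c = 179 / 31780^0.1918 = 179 / 7.305 = 24.51
S₃ = 24.51 × 17740^0.1918 = 24.51 × 6.532 ≈ 160.1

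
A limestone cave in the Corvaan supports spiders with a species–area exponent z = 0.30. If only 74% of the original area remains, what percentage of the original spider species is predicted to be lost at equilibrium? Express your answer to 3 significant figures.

8.64%

S_new/S_old = (A_new/A_old)^z = 0.74^0.3
= exp(0.3 × ln 0.74) = exp(0.3 × -0.3011) = exp(-0.0903) ≈ 0.9136
Fraction lost = 1 − 0.9136 = 0.08637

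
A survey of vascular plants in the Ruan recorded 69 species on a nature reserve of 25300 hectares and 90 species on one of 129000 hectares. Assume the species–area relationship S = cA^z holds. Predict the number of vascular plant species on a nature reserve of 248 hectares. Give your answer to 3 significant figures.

z = ln(90/69) / ln(129000/25300) = 0.2657 / 1.6290 = 0.1631
c = 69 / 25300^0.1631 = 69 / 5.226 = 13.2
S₃ = 13.2 × 248^0.1631 = 13.2 × 2.458 ≈ 32.45

32.5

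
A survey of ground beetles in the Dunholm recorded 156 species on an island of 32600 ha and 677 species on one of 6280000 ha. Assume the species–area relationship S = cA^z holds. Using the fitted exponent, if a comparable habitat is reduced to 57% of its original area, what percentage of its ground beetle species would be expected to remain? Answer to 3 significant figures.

z = ln(677/156) / ln(6280000/32600) = 1.4678 / 5.2608 = 0.2790
S_new/S_old = (A_new/A_old)^z = 0.57^0.2790 = exp(0.2790 × -0.5621) = 0.8548

85.5%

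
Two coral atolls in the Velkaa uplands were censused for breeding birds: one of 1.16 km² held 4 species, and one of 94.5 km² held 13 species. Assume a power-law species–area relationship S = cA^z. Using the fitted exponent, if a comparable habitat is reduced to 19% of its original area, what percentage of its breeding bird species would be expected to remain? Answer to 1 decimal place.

64.1%

z = ln(13/4) / ln(94.5/1.16) = 1.1787 / 4.4002 = 0.2679
S_new/S_old = (A_new/A_old)^z = 0.19^0.2679 = exp(0.2679 × -1.6607) = 0.6409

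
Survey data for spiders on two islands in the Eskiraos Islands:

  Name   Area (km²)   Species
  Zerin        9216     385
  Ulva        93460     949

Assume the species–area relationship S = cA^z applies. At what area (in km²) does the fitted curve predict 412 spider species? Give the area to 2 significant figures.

11000 km²

z = ln(949/385) / ln(93460/9216) = 0.9022 / 2.3166 = 0.3894
c = 385 / 9216^0.3894 = 385 / 34.99 = 11
A = (412/11)^(1/0.3894) ⇒ ln A = ln(37.44)/0.3894 = 9.3027
A = e^9.3027 ≈ 10968 km²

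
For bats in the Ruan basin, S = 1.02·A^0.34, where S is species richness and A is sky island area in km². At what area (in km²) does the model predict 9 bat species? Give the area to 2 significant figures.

600 km²

9 = 1.02 × A^0.34  ⇒  A^0.34 = 9/1.02 = 8.824
ln A = ln(8.824) / 0.34 = 2.1774 / 0.34 = 6.4042
A = e^6.4042 ≈ 604.4 km²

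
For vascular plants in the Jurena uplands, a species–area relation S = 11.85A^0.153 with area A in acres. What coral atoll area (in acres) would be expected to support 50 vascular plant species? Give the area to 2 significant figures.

12000 acres

50 = 11.85 × A^0.153  ⇒  A^0.153 = 50/11.85 = 4.219
ln A = ln(4.219) / 0.153 = 1.4397 / 0.153 = 9.4098
A = e^9.4098 ≈ 12207 acres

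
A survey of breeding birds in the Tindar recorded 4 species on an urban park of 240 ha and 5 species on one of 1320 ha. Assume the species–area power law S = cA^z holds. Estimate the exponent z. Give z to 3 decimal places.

0.131

Taking logs: ln S = ln c + z ln A, so z = (ln S₂ − ln S₁)/(ln A₂ − ln A₁).
z = ln(5/4) / ln(1320/240) = ln(1.25) / ln(5.5) = 0.2231 / 1.7047 = 0.1309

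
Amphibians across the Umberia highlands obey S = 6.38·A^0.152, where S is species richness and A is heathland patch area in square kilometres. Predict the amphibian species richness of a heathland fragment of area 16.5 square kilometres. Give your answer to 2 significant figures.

9.8

S = 6.38 × 16.5^0.152 = 6.38 × 1.531 ≈ 9.77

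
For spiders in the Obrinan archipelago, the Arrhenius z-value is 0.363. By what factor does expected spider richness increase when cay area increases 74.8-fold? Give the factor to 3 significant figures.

4.79

S₂/S₁ = (A₂/A₁)^z = 74.8^0.363
ln(S₂/S₁) = 0.363 × ln 74.8 = 0.363 × 4.3148 = 1.5663
S₂/S₁ = e^1.5663 ≈ 4.789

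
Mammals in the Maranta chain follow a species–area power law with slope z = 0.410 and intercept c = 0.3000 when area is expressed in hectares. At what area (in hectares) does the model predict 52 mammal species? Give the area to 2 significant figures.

52 = 0.3 × A^0.41  ⇒  A^0.41 = 52/0.3 = 173.3
ln A = ln(173.3) / 0.41 = 5.1552 / 0.41 = 12.5737
A = e^12.5737 ≈ 288860 hectares

290000 hectares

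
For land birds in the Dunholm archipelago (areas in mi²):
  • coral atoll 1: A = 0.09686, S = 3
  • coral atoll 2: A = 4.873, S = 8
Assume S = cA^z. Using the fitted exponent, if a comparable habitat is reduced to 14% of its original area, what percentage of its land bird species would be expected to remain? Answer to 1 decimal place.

61.1%

z = ln(8/3) / ln(4.873/0.09686) = 0.9808 / 3.9182 = 0.2503
S_new/S_old = (A_new/A_old)^z = 0.14^0.2503 = exp(0.2503 × -1.9661) = 0.6113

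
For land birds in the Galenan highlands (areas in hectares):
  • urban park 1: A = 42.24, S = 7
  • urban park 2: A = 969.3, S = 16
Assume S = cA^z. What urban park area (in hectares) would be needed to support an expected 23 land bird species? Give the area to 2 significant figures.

3800 hectares

z = ln(16/7) / ln(969.3/42.24) = 0.8267 / 3.1332 = 0.2638
c = 7 / 42.24^0.2638 = 7 / 2.685 = 2.607
A = (23/2.607)^(1/0.2638) ⇒ ln A = ln(8.822)/0.2638 = 8.2520
A = e^8.2520 ≈ 3835 hectares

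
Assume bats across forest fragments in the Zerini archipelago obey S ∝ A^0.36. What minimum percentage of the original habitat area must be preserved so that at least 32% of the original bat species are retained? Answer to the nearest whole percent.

4%

Need (A_new/A_old)^0.36 = 0.32, so A_new/A_old = 0.32^(1/0.36) = 0.32^2.778
ln(A_new/A_old) = ln 0.32 / 0.36 = -1.1394 / 0.36 = -3.1651
A_new/A_old = e^-3.1651 ≈ 0.04221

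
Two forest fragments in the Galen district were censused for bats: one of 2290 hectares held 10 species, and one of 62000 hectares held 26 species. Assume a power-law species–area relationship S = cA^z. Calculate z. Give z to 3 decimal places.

0.290

Taking logs: ln S = ln c + z ln A, so z = (ln S₂ − ln S₁)/(ln A₂ − ln A₁).
z = ln(26/10) / ln(62000/2290) = ln(2.6) / ln(27.07) = 0.9555 / 3.2986 = 0.2897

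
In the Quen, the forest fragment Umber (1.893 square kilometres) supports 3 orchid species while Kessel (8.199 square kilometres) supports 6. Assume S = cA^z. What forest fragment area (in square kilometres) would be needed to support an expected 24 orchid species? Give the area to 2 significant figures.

z = ln(6/3) / ln(8.199/1.893) = 0.6931 / 1.4658 = 0.4729
c = 3 / 1.893^0.4729 = 3 / 1.352 = 2.219
A = (24/2.219)^(1/0.4729) ⇒ ln A = ln(10.82)/0.4729 = 5.0357
A = e^5.0357 ≈ 153.8 square kilometres

150 square kilometres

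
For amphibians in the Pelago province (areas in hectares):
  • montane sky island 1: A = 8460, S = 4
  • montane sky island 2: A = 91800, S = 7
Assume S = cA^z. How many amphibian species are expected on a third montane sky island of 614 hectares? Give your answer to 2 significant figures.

2.2

z = ln(7/4) / ln(91800/8460) = 0.5596 / 2.3843 = 0.2347
c = 4 / 8460^0.2347 = 4 / 8.352 = 0.4789
S₃ = 0.4789 × 614^0.2347 = 0.4789 × 4.513 ≈ 2.161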